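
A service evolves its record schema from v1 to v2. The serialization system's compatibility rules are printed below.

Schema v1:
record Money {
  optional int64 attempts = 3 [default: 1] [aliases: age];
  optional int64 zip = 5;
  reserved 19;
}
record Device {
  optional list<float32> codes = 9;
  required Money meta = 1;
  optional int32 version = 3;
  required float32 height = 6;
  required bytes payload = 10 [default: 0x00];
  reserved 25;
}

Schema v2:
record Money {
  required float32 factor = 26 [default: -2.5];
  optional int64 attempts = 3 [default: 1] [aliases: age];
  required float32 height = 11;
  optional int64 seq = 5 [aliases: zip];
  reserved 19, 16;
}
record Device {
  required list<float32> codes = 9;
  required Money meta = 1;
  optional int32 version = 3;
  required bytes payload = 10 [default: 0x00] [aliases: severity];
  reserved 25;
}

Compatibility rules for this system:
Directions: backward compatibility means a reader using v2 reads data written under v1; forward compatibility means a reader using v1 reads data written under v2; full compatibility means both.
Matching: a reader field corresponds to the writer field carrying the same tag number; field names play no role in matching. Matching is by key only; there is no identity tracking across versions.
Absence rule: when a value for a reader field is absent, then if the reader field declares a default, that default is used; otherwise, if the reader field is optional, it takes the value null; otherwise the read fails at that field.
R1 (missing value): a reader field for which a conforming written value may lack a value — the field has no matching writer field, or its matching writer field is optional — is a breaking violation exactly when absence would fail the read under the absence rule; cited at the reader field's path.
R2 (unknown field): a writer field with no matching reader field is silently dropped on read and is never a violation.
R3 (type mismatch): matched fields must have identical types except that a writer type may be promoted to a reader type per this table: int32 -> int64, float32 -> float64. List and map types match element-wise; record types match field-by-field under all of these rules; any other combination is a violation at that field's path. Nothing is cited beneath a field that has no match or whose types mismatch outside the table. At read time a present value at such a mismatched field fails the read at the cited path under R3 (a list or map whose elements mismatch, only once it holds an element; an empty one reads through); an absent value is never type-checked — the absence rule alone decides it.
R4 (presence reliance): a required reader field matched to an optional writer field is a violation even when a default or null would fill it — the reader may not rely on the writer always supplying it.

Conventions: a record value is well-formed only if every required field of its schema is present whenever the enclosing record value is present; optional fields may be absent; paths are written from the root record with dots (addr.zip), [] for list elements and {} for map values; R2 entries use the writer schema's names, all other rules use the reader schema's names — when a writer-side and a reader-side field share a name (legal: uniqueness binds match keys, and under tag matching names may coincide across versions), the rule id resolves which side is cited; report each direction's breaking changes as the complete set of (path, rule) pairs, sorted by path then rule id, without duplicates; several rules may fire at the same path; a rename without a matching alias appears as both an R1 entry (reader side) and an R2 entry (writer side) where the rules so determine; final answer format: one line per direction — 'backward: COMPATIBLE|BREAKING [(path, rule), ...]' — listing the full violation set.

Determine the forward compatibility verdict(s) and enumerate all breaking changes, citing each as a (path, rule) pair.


forward: BREAKING [(height, R1)]

each type pair in Device: writer, then reader
forward on Device — v1 reading data written by v2:
  list<float32> -> list<float32>, writer required: codes aligns to codes
  Money -> Money, writer required: meta aligns to meta
  int32 -> int32, writer optional: version aligns to version
  height: no writer-side match
  bytes -> bytes, writer required: payload aligns to payload
  int64 -> int64, writer optional: meta.attempts aligns to meta.attempts
  int64 -> int64, writer optional: meta.zip aligns to meta.seq
  writer field meta.factor has no reader counterpart
  writer field meta.height has no reader counterpart
  R1 fires at height
  => forward verdict for Device: BREAKING, 1 violation(s)
remaining Device differences; none change what is asked:
  field codes in record Device: optional changed to required -> affects backward compatibility only, which is not asked
  added field factor to record Money: required float32, tag 26, default -2.5 (in v2 it sits immediately before attempts) -> fires no rule on Device, leaving the asked answer as it is
  renamed field zip to seq in record Money (alias zip declared on the renamed field) -> fires no rule on Device, leaving the asked answer as it is
  added field height to record Money: required float32, tag 11 (in v2 it sits immediately before seq) -> affects backward compatibility only, which is not asked


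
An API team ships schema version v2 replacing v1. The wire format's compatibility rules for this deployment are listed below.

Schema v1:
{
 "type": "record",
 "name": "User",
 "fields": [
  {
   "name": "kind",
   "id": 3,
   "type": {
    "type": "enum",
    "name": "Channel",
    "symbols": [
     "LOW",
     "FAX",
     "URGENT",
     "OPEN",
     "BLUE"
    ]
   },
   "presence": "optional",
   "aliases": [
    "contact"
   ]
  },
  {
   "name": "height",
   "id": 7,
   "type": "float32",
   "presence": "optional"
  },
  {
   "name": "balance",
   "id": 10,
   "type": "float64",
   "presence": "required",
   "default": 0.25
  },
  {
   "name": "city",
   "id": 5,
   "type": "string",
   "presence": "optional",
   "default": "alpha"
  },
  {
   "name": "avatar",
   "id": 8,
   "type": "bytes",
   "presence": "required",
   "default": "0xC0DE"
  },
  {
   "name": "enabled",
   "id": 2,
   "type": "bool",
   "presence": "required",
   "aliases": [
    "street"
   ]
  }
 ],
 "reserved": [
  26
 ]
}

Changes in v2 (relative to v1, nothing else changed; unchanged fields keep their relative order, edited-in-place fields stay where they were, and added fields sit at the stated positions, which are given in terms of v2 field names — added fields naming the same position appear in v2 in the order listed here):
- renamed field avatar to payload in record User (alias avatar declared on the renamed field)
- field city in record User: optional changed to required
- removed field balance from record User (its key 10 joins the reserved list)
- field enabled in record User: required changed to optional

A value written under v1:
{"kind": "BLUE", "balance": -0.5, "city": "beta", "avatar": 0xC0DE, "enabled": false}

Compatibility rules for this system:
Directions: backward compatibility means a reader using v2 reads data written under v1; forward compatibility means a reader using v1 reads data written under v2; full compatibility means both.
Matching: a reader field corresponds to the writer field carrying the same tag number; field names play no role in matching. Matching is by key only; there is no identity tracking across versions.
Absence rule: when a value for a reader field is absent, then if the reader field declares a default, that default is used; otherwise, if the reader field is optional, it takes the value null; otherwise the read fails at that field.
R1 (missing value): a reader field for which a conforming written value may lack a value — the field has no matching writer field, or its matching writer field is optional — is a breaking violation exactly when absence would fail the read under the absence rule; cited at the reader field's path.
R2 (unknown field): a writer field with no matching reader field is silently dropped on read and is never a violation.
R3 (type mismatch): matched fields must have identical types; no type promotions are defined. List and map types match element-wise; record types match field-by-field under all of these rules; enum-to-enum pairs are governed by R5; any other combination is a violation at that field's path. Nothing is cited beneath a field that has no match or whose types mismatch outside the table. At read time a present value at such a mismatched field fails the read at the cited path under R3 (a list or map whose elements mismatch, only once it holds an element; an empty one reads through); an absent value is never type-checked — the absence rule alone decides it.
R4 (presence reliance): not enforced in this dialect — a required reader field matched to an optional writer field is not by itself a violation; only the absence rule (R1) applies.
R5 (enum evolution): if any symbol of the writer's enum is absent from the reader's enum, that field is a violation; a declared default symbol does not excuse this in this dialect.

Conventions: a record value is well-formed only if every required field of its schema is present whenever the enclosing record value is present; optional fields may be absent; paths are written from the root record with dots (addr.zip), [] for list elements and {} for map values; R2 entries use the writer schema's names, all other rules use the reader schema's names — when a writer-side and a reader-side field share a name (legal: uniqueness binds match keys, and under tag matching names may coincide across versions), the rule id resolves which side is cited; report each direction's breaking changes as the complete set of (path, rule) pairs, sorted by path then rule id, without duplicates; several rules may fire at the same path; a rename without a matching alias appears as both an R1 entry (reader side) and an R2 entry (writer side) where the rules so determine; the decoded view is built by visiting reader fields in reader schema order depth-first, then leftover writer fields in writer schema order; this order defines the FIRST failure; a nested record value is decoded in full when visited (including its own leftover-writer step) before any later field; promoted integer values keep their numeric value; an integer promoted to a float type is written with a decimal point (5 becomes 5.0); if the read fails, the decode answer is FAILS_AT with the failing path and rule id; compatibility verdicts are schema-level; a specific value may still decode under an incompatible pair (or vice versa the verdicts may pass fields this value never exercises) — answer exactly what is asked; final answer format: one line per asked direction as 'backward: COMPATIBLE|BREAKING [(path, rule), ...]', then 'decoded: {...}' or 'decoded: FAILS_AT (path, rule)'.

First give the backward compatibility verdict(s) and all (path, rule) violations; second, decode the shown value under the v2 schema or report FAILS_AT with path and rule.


each type pair in User: writer, then reader
backward on User — v2 reading data written by v1:
  Channel -> Channel, writer optional: kind aligns to kind
  float32 -> float32, writer optional: height aligns to height
  string -> string, writer optional: city aligns to city
  bytes -> bytes, writer required: payload aligns to avatar
  bool -> bool, writer required: enabled aligns to enabled
  balance (writer side), unknown to reader
  => backward verdict for User: COMPATIBLE, no violations
decode (reader v2):
  kind := "BLUE"
  height := null (absent, optional -> null)
  city := "beta"
  payload := 0xC0DE (from writer avatar)
  enabled := false
  writer balance: unknown -> dropped
  => decoded: {"kind": "BLUE", "height": null, "city": "beta", "payload": 0xC0DE, "enabled": false}
the rest of the User diff is inert for this question:
  field city in record User: optional changed to required -> inert for the asked User verdict: nothing fires
  field enabled in record User: required changed to optional -> matters only for User's forward compatibility — outside the asked direction

backward: COMPATIBLE []; decoded: {"kind": "BLUE", "height": null, "city": "beta", "payload": 0xC0DE, "enabled": false}


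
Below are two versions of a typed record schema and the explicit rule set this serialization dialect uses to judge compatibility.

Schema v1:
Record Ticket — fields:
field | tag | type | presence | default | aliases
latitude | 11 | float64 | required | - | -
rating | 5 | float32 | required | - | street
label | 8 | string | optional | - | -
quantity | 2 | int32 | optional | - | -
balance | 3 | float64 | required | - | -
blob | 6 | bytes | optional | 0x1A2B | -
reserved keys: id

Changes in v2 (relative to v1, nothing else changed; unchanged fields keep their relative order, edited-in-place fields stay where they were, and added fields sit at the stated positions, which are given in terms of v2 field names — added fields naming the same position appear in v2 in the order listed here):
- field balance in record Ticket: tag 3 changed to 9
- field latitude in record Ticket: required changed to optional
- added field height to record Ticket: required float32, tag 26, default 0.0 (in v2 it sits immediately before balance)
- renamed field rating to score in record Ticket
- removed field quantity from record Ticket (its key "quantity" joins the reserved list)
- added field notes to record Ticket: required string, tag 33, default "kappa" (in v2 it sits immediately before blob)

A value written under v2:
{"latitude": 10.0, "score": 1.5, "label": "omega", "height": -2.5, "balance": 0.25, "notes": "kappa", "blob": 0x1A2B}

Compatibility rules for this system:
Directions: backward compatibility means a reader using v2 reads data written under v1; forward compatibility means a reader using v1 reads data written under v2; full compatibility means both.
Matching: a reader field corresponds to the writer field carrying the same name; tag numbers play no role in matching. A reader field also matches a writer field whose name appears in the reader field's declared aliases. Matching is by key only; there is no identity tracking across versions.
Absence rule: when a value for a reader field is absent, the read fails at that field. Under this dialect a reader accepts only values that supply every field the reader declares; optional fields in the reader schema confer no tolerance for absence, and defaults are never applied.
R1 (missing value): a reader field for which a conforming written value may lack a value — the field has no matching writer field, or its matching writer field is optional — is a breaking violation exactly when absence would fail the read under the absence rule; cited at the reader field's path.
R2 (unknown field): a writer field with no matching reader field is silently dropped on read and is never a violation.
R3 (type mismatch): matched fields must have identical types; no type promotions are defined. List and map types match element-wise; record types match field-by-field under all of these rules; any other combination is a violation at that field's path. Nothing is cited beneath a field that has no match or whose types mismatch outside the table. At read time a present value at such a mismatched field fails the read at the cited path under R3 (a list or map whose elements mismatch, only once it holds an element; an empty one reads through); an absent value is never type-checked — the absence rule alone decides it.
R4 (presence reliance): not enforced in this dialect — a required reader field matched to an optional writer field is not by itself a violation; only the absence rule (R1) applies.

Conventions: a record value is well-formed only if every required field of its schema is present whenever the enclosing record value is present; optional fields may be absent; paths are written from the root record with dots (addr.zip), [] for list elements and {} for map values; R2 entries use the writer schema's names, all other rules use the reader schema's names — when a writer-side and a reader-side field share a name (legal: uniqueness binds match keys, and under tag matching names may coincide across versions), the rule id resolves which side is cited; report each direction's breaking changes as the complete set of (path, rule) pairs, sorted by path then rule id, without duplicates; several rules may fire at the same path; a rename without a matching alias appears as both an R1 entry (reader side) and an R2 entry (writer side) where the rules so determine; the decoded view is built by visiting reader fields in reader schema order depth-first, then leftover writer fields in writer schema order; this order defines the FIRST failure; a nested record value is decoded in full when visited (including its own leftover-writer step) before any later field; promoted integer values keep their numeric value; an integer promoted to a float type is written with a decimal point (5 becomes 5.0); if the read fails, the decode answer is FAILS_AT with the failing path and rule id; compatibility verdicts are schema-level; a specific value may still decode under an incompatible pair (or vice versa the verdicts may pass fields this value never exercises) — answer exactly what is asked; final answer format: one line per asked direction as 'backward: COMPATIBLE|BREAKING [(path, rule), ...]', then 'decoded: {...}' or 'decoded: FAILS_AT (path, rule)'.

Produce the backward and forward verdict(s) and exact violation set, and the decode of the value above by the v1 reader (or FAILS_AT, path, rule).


backward: BREAKING [(blob, R1), (height, R1), (label, R1), (notes, R1), (score, R1)]; forward: BREAKING [(blob, R1), (label, R1), (latitude, R1), (quantity, R1), (rating, R1)]; decoded: FAILS_AT (rating, R1)

arrows below run writer -> reader for Ticket
checking backward for Ticket: reader v2 against writer v1:
  latitude <- latitude (float64 -> float64, writer required)
  score: no writer-side match
  label <- label (string -> string, writer optional)
  height: no writer-side match
  balance <- balance (float64 -> float64, writer required)
  notes: no writer-side match
  blob <- blob (bytes -> bytes, writer optional)
  writer field rating has no reader counterpart
  writer field quantity has no reader counterpart
  breaking: (blob, R1)
  breaking: (height, R1)
  breaking: (label, R1)
  breaking: (notes, R1)
  breaking: (score, R1)
  backward on Ticket therefore BREAKING (5)
checking forward for Ticket: reader v1 against writer v2:
  latitude <- latitude (float64 -> float64, writer optional)
  rating: no writer-side match
  label <- label (string -> string, writer optional)
  quantity: no writer-side match
  balance <- balance (float64 -> float64, writer required)
  blob <- blob (bytes -> bytes, writer optional)
  writer field score has no reader counterpart
  writer field height has no reader counterpart
  writer field notes has no reader counterpart
  breaking: (blob, R1)
  breaking: (label, R1)
  breaking: (latitude, R1)
  breaking: (quantity, R1)
  breaking: (rating, R1)
  forward on Ticket therefore BREAKING (5)
decode (reader v1):
  latitude := 10.0
  read fails at rating under R1 (no fill)
  => FAILS_AT (rating, R1)


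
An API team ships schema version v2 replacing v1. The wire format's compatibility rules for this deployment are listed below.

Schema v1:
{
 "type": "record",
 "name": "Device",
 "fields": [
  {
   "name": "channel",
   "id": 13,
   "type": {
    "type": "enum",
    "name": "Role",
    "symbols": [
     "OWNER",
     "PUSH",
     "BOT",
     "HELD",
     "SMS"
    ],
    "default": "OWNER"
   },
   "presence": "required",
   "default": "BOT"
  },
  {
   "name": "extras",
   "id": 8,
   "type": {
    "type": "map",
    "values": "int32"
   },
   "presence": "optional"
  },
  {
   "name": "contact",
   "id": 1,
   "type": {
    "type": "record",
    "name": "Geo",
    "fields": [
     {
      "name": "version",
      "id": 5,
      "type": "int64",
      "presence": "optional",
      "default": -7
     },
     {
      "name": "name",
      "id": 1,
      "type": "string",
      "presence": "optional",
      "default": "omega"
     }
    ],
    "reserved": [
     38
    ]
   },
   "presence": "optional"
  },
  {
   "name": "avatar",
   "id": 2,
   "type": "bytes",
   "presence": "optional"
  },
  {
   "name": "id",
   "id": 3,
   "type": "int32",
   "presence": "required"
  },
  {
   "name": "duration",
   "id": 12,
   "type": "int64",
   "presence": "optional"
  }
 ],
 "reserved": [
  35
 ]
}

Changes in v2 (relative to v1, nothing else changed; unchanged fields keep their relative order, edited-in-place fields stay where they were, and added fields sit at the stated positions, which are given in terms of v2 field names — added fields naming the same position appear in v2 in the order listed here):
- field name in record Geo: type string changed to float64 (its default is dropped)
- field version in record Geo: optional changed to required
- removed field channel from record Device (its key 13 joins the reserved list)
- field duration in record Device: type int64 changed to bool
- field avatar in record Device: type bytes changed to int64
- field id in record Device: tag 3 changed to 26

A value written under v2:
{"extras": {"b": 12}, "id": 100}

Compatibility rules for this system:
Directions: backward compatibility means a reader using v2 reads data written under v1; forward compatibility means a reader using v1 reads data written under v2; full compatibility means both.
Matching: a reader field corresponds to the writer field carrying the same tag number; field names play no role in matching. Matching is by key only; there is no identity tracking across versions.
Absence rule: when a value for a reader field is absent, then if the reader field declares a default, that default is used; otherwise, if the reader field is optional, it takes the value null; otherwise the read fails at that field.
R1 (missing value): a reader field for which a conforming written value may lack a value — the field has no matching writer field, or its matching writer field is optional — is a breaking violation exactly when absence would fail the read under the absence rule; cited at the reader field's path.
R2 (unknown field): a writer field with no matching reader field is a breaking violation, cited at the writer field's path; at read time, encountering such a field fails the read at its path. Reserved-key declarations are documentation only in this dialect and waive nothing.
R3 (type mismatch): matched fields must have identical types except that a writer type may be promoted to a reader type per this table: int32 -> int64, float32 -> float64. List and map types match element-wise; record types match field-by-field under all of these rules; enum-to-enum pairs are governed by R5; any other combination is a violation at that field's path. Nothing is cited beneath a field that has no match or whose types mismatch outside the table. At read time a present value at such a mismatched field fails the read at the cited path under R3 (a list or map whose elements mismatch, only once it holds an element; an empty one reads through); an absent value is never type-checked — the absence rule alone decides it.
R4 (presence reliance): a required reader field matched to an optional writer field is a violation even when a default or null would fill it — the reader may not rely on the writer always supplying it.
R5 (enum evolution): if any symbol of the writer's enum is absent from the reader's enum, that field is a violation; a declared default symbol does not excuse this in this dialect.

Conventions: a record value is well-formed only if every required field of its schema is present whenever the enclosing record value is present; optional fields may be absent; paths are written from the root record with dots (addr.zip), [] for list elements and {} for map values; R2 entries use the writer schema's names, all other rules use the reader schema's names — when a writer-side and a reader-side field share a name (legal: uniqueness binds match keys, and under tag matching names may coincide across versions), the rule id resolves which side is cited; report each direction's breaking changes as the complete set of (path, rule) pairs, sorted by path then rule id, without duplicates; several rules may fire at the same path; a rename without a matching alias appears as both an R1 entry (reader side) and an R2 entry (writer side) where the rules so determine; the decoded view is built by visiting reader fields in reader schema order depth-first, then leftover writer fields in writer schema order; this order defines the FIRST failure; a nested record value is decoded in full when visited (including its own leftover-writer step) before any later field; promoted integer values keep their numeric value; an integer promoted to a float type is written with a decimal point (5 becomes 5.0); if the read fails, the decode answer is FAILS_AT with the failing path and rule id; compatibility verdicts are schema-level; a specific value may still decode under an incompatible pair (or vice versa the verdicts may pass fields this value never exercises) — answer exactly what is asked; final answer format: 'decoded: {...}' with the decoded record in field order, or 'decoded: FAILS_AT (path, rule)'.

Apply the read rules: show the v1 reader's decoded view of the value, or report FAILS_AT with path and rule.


decoded: FAILS_AT (id, R1)

the writer's type comes first in each Device pair
decode (reader v1):
  channel := "BOT" (no value, default fills)
  extras := {"b": 12}
  contact := null (not supplied -> null)
  avatar := null (not supplied -> null)
  read fails at id under R1 (no fill)
  => FAILS_AT (id, R1)
the other Device changes do not affect what is asked:
  field name in record Geo: type string changed to float64 (its default is dropped) -> shifts the Device verdicts, not this decode
  field version in record Geo: optional changed to required -> shifts the Device verdicts, not this decode
  removed field channel from record Device (its key 13 joins the reserved list) -> shifts the Device verdicts, not this decode
  field duration in record Device: type int64 changed to bool -> shifts the Device verdicts, not this decode
  field avatar in record Device: type bytes changed to int64 -> shifts the Device verdicts, not this decode


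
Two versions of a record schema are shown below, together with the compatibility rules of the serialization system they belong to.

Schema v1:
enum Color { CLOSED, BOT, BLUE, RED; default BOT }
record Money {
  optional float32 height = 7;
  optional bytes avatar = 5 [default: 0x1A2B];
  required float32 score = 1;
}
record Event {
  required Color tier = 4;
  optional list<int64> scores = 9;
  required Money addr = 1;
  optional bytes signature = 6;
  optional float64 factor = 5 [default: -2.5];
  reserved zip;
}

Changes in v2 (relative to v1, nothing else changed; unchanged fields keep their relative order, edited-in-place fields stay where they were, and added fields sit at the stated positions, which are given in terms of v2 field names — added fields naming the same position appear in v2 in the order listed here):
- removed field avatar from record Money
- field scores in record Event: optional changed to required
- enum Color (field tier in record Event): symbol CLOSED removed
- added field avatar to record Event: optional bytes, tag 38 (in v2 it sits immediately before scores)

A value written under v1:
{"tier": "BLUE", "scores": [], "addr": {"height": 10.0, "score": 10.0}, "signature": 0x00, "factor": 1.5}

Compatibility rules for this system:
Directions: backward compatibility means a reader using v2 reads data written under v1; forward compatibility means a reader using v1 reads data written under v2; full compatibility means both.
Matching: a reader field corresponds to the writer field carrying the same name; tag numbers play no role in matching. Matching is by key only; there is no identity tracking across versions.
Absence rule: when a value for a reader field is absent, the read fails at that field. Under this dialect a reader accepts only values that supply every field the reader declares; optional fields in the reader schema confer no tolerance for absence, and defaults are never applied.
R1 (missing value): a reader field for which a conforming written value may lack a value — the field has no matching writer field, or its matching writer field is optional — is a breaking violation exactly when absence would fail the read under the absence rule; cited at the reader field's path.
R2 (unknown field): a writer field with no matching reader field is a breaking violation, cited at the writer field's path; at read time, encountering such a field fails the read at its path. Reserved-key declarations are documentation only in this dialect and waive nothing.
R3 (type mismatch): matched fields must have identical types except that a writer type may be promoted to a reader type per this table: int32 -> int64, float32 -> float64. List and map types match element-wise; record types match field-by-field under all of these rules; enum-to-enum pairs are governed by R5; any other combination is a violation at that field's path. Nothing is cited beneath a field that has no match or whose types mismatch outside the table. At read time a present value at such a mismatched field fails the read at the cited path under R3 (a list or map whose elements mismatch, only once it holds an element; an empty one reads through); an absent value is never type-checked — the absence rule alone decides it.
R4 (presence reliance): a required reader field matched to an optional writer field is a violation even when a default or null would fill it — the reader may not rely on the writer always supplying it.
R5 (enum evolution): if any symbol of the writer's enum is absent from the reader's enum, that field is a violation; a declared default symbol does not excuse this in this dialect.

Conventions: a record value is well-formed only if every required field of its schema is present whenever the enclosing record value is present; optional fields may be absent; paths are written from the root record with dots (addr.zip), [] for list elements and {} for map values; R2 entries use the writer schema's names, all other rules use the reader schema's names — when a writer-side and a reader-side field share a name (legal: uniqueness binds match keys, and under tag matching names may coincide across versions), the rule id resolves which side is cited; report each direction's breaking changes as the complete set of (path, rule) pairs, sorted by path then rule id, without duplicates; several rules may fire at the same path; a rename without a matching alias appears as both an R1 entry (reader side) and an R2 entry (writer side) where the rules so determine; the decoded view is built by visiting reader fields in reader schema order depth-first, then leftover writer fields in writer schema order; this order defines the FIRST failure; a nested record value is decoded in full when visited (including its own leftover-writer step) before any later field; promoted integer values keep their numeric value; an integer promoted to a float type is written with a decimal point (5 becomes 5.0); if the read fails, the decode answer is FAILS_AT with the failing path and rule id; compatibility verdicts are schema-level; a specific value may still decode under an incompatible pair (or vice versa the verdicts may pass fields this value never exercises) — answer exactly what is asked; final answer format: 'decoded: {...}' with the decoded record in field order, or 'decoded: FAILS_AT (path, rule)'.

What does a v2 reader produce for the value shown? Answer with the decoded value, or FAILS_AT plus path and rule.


decoded: FAILS_AT (avatar, R1)

arrows below run writer -> reader for Event
decoding the Event value with the v2 reader:
  tier := "BLUE"
  read fails at avatar under R1 (no fill)
  => FAILS_AT (avatar, R1)
remaining Event differences; none change what is asked:
  field scores in record Event: optional changed to required -> changes Event's schema-level verdicts only — the decode of this value is the same
  enum Color (field tier in record Event): symbol CLOSED removed -> changes Event's schema-level verdicts only — the decode of this value is the same


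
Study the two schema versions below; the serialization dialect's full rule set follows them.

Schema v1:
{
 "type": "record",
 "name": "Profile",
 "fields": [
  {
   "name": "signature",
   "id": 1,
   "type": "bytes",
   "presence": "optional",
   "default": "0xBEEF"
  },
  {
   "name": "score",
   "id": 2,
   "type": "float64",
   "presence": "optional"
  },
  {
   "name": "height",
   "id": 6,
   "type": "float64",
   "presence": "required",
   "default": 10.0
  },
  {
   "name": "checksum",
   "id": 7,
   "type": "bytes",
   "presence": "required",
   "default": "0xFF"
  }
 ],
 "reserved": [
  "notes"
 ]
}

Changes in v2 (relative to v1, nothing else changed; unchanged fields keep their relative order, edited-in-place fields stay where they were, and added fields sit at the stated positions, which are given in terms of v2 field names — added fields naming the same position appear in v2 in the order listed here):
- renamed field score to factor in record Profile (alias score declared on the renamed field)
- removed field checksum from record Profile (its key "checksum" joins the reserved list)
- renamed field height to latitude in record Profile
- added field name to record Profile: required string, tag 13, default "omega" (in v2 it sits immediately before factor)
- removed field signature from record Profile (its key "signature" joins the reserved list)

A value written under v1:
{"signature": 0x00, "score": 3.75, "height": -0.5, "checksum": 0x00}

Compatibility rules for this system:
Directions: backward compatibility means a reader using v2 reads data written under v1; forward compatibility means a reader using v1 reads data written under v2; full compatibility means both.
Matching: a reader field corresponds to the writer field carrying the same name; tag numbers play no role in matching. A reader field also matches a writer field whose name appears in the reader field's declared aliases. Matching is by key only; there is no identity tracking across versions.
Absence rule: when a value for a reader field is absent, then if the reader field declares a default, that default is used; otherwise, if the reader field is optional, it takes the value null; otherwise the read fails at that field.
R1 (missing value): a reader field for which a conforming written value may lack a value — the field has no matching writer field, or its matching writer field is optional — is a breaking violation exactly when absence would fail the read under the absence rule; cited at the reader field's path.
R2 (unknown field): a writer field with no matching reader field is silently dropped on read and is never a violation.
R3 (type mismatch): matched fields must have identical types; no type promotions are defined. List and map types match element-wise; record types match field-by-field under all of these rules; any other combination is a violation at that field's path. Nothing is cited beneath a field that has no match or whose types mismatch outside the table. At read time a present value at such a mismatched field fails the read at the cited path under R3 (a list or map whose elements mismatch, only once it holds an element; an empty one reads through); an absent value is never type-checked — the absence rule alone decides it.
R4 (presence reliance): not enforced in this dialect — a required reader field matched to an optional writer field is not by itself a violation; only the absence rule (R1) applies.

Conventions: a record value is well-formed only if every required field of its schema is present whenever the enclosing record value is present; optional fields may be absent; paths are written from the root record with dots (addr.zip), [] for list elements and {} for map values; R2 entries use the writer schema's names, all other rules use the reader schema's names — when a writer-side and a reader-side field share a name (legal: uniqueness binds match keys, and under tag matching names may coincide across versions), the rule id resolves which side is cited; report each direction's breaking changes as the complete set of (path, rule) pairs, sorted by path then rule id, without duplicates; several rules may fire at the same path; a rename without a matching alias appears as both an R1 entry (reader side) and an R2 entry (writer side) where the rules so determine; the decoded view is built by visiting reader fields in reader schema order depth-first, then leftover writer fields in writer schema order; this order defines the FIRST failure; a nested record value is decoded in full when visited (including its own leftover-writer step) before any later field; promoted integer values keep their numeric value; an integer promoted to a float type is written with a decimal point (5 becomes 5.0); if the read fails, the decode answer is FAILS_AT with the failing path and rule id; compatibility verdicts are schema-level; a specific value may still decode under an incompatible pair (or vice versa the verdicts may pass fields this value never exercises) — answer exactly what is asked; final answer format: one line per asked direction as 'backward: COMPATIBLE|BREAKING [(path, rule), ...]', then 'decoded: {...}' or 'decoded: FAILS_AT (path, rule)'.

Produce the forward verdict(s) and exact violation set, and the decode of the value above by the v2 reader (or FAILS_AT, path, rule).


forward: COMPATIBLE []; decoded: {"name": "omega", "factor": 3.75, "latitude": 10.0}

the writer's type comes first in each Profile pair
forward pass over Profile, reader schema v1, writer schema v2:
  no writer field matches reader signature
  no writer field matches reader score
  no writer field matches reader height
  no writer field matches reader checksum
  writer field name has no reader counterpart
  writer field factor has no reader counterpart
  writer field latitude has no reader counterpart
  => no violations; forward on Profile: COMPATIBLE
migrating the Profile value to v2:
  name := "omega" (absent -> default)
  factor := 3.75 (from writer score)
  latitude := 10.0 (absent -> default)
  writer signature: unknown -> dropped
  writer height: unknown -> dropped
  writer checksum: unknown -> dropped
  => decoded: {"name": "omega", "factor": 3.75, "latitude": 10.0}


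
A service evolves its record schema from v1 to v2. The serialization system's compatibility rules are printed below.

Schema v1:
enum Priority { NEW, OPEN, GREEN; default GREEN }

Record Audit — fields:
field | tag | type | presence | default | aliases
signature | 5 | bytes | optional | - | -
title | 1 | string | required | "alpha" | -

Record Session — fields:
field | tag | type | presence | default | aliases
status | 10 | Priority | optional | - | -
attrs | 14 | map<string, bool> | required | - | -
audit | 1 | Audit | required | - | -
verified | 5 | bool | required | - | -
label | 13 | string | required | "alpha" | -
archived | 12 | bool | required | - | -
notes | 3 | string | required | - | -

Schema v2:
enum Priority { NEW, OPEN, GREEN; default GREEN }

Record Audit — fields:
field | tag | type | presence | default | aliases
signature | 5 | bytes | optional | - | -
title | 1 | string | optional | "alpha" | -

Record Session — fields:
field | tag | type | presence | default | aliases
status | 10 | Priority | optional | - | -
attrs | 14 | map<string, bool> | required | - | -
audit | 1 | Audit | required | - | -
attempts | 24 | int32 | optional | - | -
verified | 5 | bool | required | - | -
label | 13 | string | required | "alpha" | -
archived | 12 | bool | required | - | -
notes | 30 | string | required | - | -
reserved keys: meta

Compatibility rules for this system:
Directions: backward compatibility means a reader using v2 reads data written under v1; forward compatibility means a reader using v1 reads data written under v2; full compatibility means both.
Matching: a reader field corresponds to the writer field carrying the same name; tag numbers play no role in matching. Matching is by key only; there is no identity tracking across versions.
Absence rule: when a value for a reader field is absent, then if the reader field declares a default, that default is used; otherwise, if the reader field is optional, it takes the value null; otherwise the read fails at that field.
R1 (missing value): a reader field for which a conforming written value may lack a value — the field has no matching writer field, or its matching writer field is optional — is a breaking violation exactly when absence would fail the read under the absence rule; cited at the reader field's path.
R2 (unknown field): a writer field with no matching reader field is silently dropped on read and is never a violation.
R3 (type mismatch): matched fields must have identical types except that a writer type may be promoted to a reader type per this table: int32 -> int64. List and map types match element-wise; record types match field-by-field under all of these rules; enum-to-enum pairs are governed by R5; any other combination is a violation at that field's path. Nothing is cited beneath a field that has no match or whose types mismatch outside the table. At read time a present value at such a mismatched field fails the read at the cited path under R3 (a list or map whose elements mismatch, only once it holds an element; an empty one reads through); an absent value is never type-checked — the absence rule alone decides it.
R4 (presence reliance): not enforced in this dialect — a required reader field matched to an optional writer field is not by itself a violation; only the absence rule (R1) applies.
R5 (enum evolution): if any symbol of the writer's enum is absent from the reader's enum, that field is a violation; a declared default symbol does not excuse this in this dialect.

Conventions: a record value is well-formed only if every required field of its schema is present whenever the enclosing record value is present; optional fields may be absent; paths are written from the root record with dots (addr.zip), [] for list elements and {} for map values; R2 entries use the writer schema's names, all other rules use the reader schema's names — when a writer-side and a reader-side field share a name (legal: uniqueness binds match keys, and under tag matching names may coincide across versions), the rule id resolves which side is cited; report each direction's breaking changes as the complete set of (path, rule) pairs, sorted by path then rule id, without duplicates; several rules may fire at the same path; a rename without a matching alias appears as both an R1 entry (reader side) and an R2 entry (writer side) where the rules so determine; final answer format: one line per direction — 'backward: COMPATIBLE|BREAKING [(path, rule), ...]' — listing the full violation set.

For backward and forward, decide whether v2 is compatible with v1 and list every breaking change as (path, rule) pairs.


backward: COMPATIBLE []; forward: COMPATIBLE []

arrows below run writer -> reader for Session
backward for Session (reader v2, writer v1):
  status: paired with writer status (Priority -> Priority; writer optional)
  attrs: paired with writer attrs (map<string, bool> -> map<string, bool>; writer required)
  audit: paired with writer audit (Audit -> Audit; writer required)
  attempts has no writer counterpart
  verified: paired with writer verified (bool -> bool; writer required)
  label: paired with writer label (string -> string; writer required)
  archived: paired with writer archived (bool -> bool; writer required)
  notes: paired with writer notes (string -> string; writer required)
  audit.signature: paired with writer audit.signature (bytes -> bytes; writer optional)
  audit.title: paired with writer audit.title (string -> string; writer required)
  => backward: COMPATIBLE
forward for Session (reader v1, writer v2):
  status: paired with writer status (Priority -> Priority; writer optional)
  attrs: paired with writer attrs (map<string, bool> -> map<string, bool>; writer required)
  audit: paired with writer audit (Audit -> Audit; writer required)
  verified: paired with writer verified (bool -> bool; writer required)
  label: paired with writer label (string -> string; writer required)
  archived: paired with writer archived (bool -> bool; writer required)
  notes: paired with writer notes (string -> string; writer required)
  attempts (writer side), unknown to reader
  audit.signature: paired with writer audit.signature (bytes -> bytes; writer optional)
  audit.title: paired with writer audit.title (string -> string; writer optional)
  => forward: COMPATIBLE
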